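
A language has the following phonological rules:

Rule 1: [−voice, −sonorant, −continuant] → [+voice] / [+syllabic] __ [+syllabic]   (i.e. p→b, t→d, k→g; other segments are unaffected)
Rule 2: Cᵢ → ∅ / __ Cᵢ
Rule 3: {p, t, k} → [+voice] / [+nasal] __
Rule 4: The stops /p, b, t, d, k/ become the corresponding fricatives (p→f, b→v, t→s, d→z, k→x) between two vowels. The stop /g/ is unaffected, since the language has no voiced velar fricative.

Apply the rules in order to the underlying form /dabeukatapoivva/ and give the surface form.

daveugazavoiva

Rule 1 (intervocalic voicing): /k/ is a voiceless stop between vowels /u/ and /a/, so it voices to [g]. /t/ is a voiceless stop between vowels /a/ and /a/, so it voices to [d]. /p/ is a voiceless stop between vowels /a/ and /o/, so it voices to [b]. /dabeukatapoivva/ → dabeugadaboivva.
Rule 2 (degemination): /vv/ is a geminate; the first /v/ deletes. /dabeugadaboivva/ → dabeugadaboiva.
Rule 3 (post-nasal voicing): no segment meets the environment; /dabeugadaboiva/ is unchanged.
Rule 4 (intervocalic spirantization): /b/ is a stop between vowels /a/ and /e/, so it spirantizes to the fricative [v]. /d/ is a stop between vowels /a/ and /a/, so it spirantizes to the fricative [z]. /b/ is a stop between vowels /a/ and /o/, so it spirantizes to the fricative [v]. /dabeugadaboiva/ → daveugazavoiva.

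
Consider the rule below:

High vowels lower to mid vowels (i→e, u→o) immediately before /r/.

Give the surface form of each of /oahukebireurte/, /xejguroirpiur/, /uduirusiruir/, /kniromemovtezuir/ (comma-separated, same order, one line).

/oahukebireurte/: /i/ is a high vowel immediately before /r/, so it lowers to [e]. /u/ is a high vowel immediately before /r/, so it lowers to [o]. → [oahukebereorte].
/xejguroirpiur/: /u/ is a high vowel immediately before /r/, so it lowers to [o]. /i/ is a high vowel immediately before /r/, so it lowers to [e]. /u/ is a high vowel immediately before /r/, so it lowers to [o]. → [xejgoroerpior].
/uduirusiruir/: /i/ is a high vowel immediately before /r/, so it lowers to [e]. /i/ is a high vowel immediately before /r/, so it lowers to [e]. /i/ is a high vowel immediately before /r/, so it lowers to [e]. → [udueruseruer].
/kniromemovtezuir/: /i/ is a high vowel immediately before /r/, so it lowers to [e]. /i/ is a high vowel immediately before /r/, so it lowers to [e]. → [kneromemovtezuer].

oahukebereorte, xejgoroerpior, udueruseruer, kneromemovtezuer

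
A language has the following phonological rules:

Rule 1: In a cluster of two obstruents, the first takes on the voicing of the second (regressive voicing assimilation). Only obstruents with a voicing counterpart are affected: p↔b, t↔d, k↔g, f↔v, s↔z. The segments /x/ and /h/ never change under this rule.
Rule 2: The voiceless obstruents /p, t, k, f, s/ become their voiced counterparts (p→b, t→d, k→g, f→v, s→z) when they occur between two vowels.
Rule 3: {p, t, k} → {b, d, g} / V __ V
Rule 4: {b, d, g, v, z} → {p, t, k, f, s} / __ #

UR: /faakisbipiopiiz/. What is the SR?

Rule 1 (regressive voicing assimilation): /s/ precedes the voiced obstruent /b/, so it voices to [z] by assimilation. /faakisbipiopiiz/ → faakizbipiopiiz.
Rule 2 (intervocalic voicing): /k/ is a voiceless obstruent between vowels /a/ and /i/, so it voices to [g]. /p/ is a voiceless obstruent between vowels /i/ and /i/, so it voices to [b]. /p/ is a voiceless obstruent between vowels /o/ and /i/, so it voices to [b]. /faakizbipiopiiz/ → faagizbibiobiiz.
Rule 3 (intervocalic voicing): no segment meets the environment; /faagizbibiobiiz/ is unchanged.
Rule 4 (final devoicing): /z/ is a voiced obstruent in word-final position, so it devoices to [s]. /faagizbibiobiiz/ → faagizbibiobiis.

faagizbibiobiis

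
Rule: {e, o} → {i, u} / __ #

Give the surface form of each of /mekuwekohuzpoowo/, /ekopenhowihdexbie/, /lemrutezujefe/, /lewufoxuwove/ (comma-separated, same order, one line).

mekuwekohuzpoowu, ekopenhowihdexbii, lemrutezujefi, lewufoxuwovi

/mekuwekohuzpoowo/: /o/ is a mid vowel in word-final position, so it raises to [u]. → [mekuwekohuzpoowu].
/ekopenhowihdexbie/: /e/ is a mid vowel in word-final position, so it raises to [i]. → [ekopenhowihdexbii].
/lemrutezujefe/: /e/ is a mid vowel in word-final position, so it raises to [i]. → [lemrutezujefi].
/lewufoxuwove/: /e/ is a mid vowel in word-final position, so it raises to [i]. → [lewufoxuwovi].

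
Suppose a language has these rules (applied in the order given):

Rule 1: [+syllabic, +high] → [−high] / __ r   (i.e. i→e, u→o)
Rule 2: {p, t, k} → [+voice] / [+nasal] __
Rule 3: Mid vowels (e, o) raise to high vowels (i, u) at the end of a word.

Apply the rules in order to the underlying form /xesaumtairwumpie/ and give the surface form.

xesaumdaerwumbii

Rule 1 (pre-rhotic lowering): /i/ is a high vowel immediately before /r/, so it lowers to [e]. /xesaumtairwumpie/ → xesaumtaerwumpie.
Rule 2 (post-nasal voicing): /t/ is a voiceless stop immediately after the nasal /m/, so it voices to [d]. /p/ is a voiceless stop immediately after the nasal /m/, so it voices to [b]. /xesaumtaerwumpie/ → xesaumdaerwumbie.
Rule 3 (final vowel raising): /e/ is a mid vowel in word-final position, so it raises to [i]. /xesaumdaerwumbie/ → xesaumdaerwumbii.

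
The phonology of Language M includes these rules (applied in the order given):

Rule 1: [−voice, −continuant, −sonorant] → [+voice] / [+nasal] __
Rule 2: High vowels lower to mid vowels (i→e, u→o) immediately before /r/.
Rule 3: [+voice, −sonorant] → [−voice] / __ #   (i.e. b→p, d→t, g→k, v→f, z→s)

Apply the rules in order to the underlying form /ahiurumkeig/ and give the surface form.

ahiorumgeik

Rule 1 (post-nasal voicing): /k/ is a voiceless stop immediately after the nasal /m/, so it voices to [g]. /ahiurumkeig/ → ahiurumgeig.
Rule 2 (pre-rhotic lowering): /u/ is a high vowel immediately before /r/, so it lowers to [o]. /ahiurumgeig/ → ahiorumgeig.
Rule 3 (final devoicing): /g/ is a voiced obstruent in word-final position, so it devoices to [k]. /ahiorumgeig/ → ahiorumgeik.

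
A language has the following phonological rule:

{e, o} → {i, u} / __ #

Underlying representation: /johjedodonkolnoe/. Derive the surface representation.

johjedodonkolnoi

/e/ is a mid vowel in word-final position, so it raises to [i].
Surface form: [johjedodonkolnoi].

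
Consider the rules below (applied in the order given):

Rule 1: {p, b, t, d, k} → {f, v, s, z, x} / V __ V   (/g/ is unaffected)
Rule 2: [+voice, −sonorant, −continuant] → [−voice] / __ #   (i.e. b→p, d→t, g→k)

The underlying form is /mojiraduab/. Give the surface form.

Rule 1 (intervocalic spirantization): /d/ is a stop between vowels /a/ and /u/, so it spirantizes to the fricative [z]. /mojiraduab/ → mojirazuab.
Rule 2 (final devoicing): /b/ is a voiced stop in word-final position, so it devoices to [p]. /mojirazuab/ → mojirazuap.

mojirazuap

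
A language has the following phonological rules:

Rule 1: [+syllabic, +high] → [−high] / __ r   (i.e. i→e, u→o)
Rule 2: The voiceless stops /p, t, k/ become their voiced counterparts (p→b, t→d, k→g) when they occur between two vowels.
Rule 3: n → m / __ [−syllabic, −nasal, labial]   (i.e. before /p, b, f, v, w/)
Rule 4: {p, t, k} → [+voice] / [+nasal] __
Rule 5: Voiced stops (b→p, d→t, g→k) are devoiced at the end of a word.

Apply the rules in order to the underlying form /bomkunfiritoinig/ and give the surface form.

bomgumferidoinik

Rule 1 (pre-rhotic lowering): /i/ is a high vowel immediately before /r/, so it lowers to [e]. /bomkunfiritoinig/ → bomkunferitoinig.
Rule 2 (intervocalic voicing): /t/ is a voiceless stop between vowels /i/ and /o/, so it voices to [d]. /bomkunferitoinig/ → bomkunferidoinig.
Rule 3 (nasal place assimilation): /n/ precedes the labial consonant /f/, so it assimilates in place to [m]. /bomkunferidoinig/ → bomkumferidoinig.
Rule 4 (post-nasal voicing): /k/ is a voiceless stop immediately after the nasal /m/, so it voices to [g]. /bomkumferidoinig/ → bomgumferidoinig.
Rule 5 (final devoicing): /g/ is a voiced stop in word-final position, so it devoices to [k]. /bomgumferidoinig/ → bomgumferidoinik.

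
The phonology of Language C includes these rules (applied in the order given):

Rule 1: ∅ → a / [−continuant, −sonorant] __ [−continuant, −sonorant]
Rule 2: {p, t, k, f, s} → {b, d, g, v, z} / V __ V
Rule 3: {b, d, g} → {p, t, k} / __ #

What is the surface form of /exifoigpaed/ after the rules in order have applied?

exivoigabaet

Rule 1 (stop-cluster a-epenthesis): /g/ and /p/ form a stop–stop cluster, so [a] is inserted between them. /exifoigpaed/ → exifoigapaed.
Rule 2 (intervocalic voicing): /f/ is a voiceless obstruent between vowels /i/ and /o/, so it voices to [v]. /p/ is a voiceless obstruent between vowels /a/ and /a/, so it voices to [b]. /exifoigapaed/ → exivoigabaed.
Rule 3 (final devoicing): /d/ is a voiced stop in word-final position, so it devoices to [t]. /exivoigabaed/ → exivoigabaet.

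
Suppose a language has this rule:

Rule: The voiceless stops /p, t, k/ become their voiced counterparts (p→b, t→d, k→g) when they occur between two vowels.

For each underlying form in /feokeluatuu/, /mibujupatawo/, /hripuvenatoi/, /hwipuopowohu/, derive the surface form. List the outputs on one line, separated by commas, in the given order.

/feokeluatuu/: /k/ is a voiceless stop between vowels /o/ and /e/, so it voices to [g]. /t/ is a voiceless stop between vowels /a/ and /u/, so it voices to [d]. → [feogeluaduu].
/mibujupatawo/: /p/ is a voiceless stop between vowels /u/ and /a/, so it voices to [b]. /t/ is a voiceless stop between vowels /a/ and /a/, so it voices to [d]. → [mibujubadawo].
/hripuvenatoi/: /p/ is a voiceless stop between vowels /i/ and /u/, so it voices to [b]. /t/ is a voiceless stop between vowels /a/ and /o/, so it voices to [d]. → [hribuvenadoi].
/hwipuopowohu/: /p/ is a voiceless stop between vowels /i/ and /u/, so it voices to [b]. /p/ is a voiceless stop between vowels /o/ and /o/, so it voices to [b]. → [hwibuobowohu].

feogeluaduu, mibujubadawo, hribuvenadoi, hwibuobowohu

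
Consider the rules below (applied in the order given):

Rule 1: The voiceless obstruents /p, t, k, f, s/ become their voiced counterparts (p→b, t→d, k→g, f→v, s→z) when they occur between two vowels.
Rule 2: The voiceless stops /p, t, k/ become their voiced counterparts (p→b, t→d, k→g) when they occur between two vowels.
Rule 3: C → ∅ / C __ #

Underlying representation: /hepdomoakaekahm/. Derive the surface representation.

Rule 1 (intervocalic voicing): /k/ is a voiceless obstruent between vowels /a/ and /a/, so it voices to [g]. /k/ is a voiceless obstruent between vowels /e/ and /a/, so it voices to [g]. /hepdomoakaekahm/ → hepdomoagaegahm.
Rule 2 (intervocalic voicing): no segment meets the environment; /hepdomoagaegahm/ is unchanged.
Rule 3 (final cluster simplification): /m/ is the second consonant of a word-final cluster /hm/, so it deletes. /hepdomoagaegahm/ → hepdomoagaegah.

hepdomoagaegah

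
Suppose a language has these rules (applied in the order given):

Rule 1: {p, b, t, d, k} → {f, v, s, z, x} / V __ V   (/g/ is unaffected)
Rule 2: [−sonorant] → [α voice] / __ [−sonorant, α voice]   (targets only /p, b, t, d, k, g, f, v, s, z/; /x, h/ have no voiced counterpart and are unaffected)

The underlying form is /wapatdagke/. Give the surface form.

wafaddakke

Rule 1 (intervocalic spirantization): /p/ is a stop between vowels /a/ and /a/, so it spirantizes to the fricative [f]. /wapatdagke/ → wafatdagke.
Rule 2 (regressive voicing assimilation): /t/ precedes the voiced obstruent /d/, so it voices to [d] by assimilation. /g/ precedes the voiceless obstruent /k/, so it devoices to [k] by assimilation. /wafatdagke/ → wafaddakke.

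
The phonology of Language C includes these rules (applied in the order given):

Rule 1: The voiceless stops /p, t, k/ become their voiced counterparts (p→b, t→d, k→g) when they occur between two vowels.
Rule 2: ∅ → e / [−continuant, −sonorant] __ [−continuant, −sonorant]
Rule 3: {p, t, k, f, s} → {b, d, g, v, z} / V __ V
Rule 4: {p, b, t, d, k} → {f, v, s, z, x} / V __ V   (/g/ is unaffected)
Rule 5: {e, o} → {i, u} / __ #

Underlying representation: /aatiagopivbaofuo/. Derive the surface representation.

aaziagovivbaovuu

Rule 1 (intervocalic voicing): /t/ is a voiceless stop between vowels /a/ and /i/, so it voices to [d]. /p/ is a voiceless stop between vowels /o/ and /i/, so it voices to [b]. /aatiagopivbaofuo/ → aadiagobivbaofuo.
Rule 2 (stop-cluster e-epenthesis): no segment meets the environment; /aadiagobivbaofuo/ is unchanged.
Rule 3 (intervocalic voicing): /f/ is a voiceless obstruent between vowels /o/ and /u/, so it voices to [v]. /aadiagobivbaofuo/ → aadiagobivbaovuo.
Rule 4 (intervocalic spirantization): /d/ is a stop between vowels /a/ and /i/, so it spirantizes to the fricative [z]. /b/ is a stop between vowels /o/ and /i/, so it spirantizes to the fricative [v]. /aadiagobivbaovuo/ → aaziagovivbaovuo.
Rule 5 (final vowel raising): /o/ is a mid vowel in word-final position, so it raises to [u]. /aaziagovivbaovuo/ → aaziagovivbaovuu.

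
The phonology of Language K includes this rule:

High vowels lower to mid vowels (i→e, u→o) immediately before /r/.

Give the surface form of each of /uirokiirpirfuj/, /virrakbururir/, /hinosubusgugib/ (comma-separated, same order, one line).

uerokierperfuj, verrakbororer, hinosubusgugib

/uirokiirpirfuj/: /i/ is a high vowel immediately before /r/, so it lowers to [e]. /i/ is a high vowel immediately before /r/, so it lowers to [e]. /i/ is a high vowel immediately before /r/, so it lowers to [e]. → [uerokierperfuj].
/virrakbururir/: /i/ is a high vowel immediately before /r/, so it lowers to [e]. /u/ is a high vowel immediately before /r/, so it lowers to [o]. /u/ is a high vowel immediately before /r/, so it lowers to [o]. /i/ is a high vowel immediately before /r/, so it lowers to [e]. → [verrakbororer].
/hinosubusgugib/: the rule's environment is not met; surfaces unchanged as [hinosubusgugib].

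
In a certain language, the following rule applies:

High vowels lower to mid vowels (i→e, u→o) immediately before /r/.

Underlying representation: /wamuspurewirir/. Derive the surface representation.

wamusporewerer

/u/ is a high vowel immediately before /r/, so it lowers to [o].
/i/ is a high vowel immediately before /r/, so it lowers to [e].
/i/ is a high vowel immediately before /r/, so it lowers to [e].
Surface form: [wamusporewerer].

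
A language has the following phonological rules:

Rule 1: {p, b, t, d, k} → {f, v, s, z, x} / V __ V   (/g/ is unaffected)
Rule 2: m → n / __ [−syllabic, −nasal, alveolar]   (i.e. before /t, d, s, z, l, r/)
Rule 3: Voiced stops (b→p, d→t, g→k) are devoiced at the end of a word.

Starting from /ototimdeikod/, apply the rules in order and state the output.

Rule 1 (intervocalic spirantization): /t/ is a stop between vowels /o/ and /o/, so it spirantizes to the fricative [s]. /t/ is a stop between vowels /o/ and /i/, so it spirantizes to the fricative [s]. /k/ is a stop between vowels /i/ and /o/, so it spirantizes to the fricative [x]. /ototimdeikod/ → ososimdeixod.
Rule 2 (nasal place assimilation): /m/ precedes the alveolar consonant /d/, so it assimilates in place to [n]. /ososimdeixod/ → ososindeixod.
Rule 3 (final devoicing): /d/ is a voiced stop in word-final position, so it devoices to [t]. /ososindeixod/ → ososindeixot.

ososindeixot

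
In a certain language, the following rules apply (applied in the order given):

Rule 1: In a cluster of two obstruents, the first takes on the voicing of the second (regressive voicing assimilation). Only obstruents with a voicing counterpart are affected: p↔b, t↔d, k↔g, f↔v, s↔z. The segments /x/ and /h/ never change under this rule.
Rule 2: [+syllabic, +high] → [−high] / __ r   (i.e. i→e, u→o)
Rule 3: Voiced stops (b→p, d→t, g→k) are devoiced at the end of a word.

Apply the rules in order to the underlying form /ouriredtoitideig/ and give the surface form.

Rule 1 (regressive voicing assimilation): /d/ precedes the voiceless obstruent /t/, so it devoices to [t] by assimilation. /ouriredtoitideig/ → ourirettoitideig.
Rule 2 (pre-rhotic lowering): /u/ is a high vowel immediately before /r/, so it lowers to [o]. /i/ is a high vowel immediately before /r/, so it lowers to [e]. /ourirettoitideig/ → oorerettoitideig.
Rule 3 (final devoicing): /g/ is a voiced stop in word-final position, so it devoices to [k]. /oorerettoitideig/ → oorerettoitideik.

oorerettoitideik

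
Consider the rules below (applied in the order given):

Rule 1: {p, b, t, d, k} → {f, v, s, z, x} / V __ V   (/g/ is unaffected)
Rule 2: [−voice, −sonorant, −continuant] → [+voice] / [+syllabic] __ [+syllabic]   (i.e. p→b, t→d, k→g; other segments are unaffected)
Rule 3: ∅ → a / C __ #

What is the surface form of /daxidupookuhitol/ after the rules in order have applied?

daxizufooxuhisola

Rule 1 (intervocalic spirantization): /d/ is a stop between vowels /i/ and /u/, so it spirantizes to the fricative [z]. /p/ is a stop between vowels /u/ and /o/, so it spirantizes to the fricative [f]. /k/ is a stop between vowels /o/ and /u/, so it spirantizes to the fricative [x]. /t/ is a stop between vowels /i/ and /o/, so it spirantizes to the fricative [s]. /daxidupookuhitol/ → daxizufooxuhisol.
Rule 2 (intervocalic voicing): no segment meets the environment; /daxizufooxuhisol/ is unchanged.
Rule 3 (final a-epenthesis): the form ends in the consonant /l/, so [a] is inserted word-finally. /daxizufooxuhisol/ → daxizufooxuhisola.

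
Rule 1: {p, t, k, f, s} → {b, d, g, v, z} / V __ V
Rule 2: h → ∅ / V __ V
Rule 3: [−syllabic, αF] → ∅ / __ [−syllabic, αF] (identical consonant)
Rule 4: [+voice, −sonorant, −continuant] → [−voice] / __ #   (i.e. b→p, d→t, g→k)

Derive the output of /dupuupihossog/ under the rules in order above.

dubuubiosok

Rule 1 (intervocalic voicing): /p/ is a voiceless obstruent between vowels /u/ and /u/, so it voices to [b]. /p/ is a voiceless obstruent between vowels /u/ and /i/, so it voices to [b]. /dupuupihossog/ → dubuubihossog.
Rule 2 (intervocalic h-deletion): /h/ occurs between vowels /i/ and /o/, so it deletes. /dubuubihossog/ → dubuubiossog.
Rule 3 (degemination): /ss/ is a geminate; the first /s/ deletes. /dubuubiossog/ → dubuubiosog.
Rule 4 (final devoicing): /g/ is a voiced stop in word-final position, so it devoices to [k]. /dubuubiosog/ → dubuubiosok.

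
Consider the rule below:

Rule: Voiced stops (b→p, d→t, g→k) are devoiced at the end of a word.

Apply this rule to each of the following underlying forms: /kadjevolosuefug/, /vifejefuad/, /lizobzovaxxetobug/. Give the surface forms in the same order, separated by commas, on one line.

kadjevolosuefuk, vifejefuat, lizobzovaxxetobuk

/kadjevolosuefug/: /g/ is a voiced stop in word-final position, so it devoices to [k]. → [kadjevolosuefuk].
/vifejefuad/: /d/ is a voiced stop in word-final position, so it devoices to [t]. → [vifejefuat].
/lizobzovaxxetobug/: /g/ is a voiced stop in word-final position, so it devoices to [k]. → [lizobzovaxxetobuk].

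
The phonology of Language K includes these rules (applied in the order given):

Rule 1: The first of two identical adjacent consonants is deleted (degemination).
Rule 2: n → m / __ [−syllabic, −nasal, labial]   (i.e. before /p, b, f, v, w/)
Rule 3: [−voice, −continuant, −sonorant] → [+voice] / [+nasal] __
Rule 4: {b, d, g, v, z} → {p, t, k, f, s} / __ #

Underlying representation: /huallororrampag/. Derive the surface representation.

Rule 1 (degemination): /ll/ is a geminate; the first /l/ deletes. /rr/ is a geminate; the first /r/ deletes. /huallororrampag/ → hualororampag.
Rule 2 (nasal place assimilation): no segment meets the environment; /hualororampag/ is unchanged.
Rule 3 (post-nasal voicing): /p/ is a voiceless stop immediately after the nasal /m/, so it voices to [b]. /hualororampag/ → hualororambag.
Rule 4 (final devoicing): /g/ is a voiced obstruent in word-final position, so it devoices to [k]. /hualororambag/ → hualororambak.

hualororambak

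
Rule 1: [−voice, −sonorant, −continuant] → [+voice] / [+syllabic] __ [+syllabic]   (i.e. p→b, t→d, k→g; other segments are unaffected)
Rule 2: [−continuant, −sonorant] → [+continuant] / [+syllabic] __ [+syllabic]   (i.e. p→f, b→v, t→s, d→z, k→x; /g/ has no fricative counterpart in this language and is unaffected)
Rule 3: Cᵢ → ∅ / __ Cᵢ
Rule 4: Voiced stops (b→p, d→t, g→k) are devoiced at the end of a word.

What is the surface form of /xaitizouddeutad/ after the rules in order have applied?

xaizizoudeuzat

Rule 1 (intervocalic voicing): /t/ is a voiceless stop between vowels /i/ and /i/, so it voices to [d]. /t/ is a voiceless stop between vowels /u/ and /a/, so it voices to [d]. /xaitizouddeutad/ → xaidizouddeudad.
Rule 2 (intervocalic spirantization): /d/ is a stop between vowels /i/ and /i/, so it spirantizes to the fricative [z]. /d/ is a stop between vowels /u/ and /a/, so it spirantizes to the fricative [z]. /xaidizouddeudad/ → xaizizouddeuzad.
Rule 3 (degemination): /dd/ is a geminate; the first /d/ deletes. /xaizizouddeuzad/ → xaizizoudeuzad.
Rule 4 (final devoicing): /d/ is a voiced stop in word-final position, so it devoices to [t]. /xaizizoudeuzad/ → xaizizoudeuzat.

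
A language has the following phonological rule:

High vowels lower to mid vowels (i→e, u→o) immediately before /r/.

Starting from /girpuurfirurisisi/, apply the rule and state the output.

/i/ is a high vowel immediately before /r/, so it lowers to [e].
/u/ is a high vowel immediately before /r/, so it lowers to [o].
/i/ is a high vowel immediately before /r/, so it lowers to [e].
/u/ is a high vowel immediately before /r/, so it lowers to [o].
The other instances of /u/, /i/ do not occur in the required environment and remain unchanged.
Surface form: [gerpuorferorisisi].

gerpuorferorisisi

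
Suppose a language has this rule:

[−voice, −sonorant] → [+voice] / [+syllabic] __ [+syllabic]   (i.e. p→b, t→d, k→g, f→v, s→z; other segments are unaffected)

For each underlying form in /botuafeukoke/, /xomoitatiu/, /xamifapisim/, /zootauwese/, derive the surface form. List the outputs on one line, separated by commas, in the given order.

boduaveugoge, xomoidadiu, xamivabizim, zoodauweze

/botuafeukoke/: /t/ is a voiceless obstruent between vowels /o/ and /u/, so it voices to [d]. /f/ is a voiceless obstruent between vowels /a/ and /e/, so it voices to [v]. /k/ is a voiceless obstruent between vowels /u/ and /o/, so it voices to [g]. /k/ is a voiceless obstruent between vowels /o/ and /e/, so it voices to [g]. → [boduaveugoge].
/xomoitatiu/: /t/ is a voiceless obstruent between vowels /i/ and /a/, so it voices to [d]. /t/ is a voiceless obstruent between vowels /a/ and /i/, so it voices to [d]. → [xomoidadiu].
/xamifapisim/: /f/ is a voiceless obstruent between vowels /i/ and /a/, so it voices to [v]. /p/ is a voiceless obstruent between vowels /a/ and /i/, so it voices to [b]. /s/ is a voiceless obstruent between vowels /i/ and /i/, so it voices to [z]. → [xamivabizim].
/zootauwese/: /t/ is a voiceless obstruent between vowels /o/ and /a/, so it voices to [d]. /s/ is a voiceless obstruent between vowels /e/ and /e/, so it voices to [z]. → [zoodauweze].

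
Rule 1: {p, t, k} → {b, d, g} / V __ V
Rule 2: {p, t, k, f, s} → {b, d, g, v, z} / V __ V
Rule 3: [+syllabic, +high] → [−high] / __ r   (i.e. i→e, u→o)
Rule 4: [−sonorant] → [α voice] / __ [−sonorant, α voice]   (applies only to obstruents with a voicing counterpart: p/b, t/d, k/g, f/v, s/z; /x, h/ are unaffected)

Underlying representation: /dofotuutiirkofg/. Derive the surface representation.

dovoduudierkovg

Rule 1 (intervocalic voicing): /t/ is a voiceless stop between vowels /o/ and /u/, so it voices to [d]. /t/ is a voiceless stop between vowels /u/ and /i/, so it voices to [d]. /dofotuutiirkofg/ → dofoduudiirkofg.
Rule 2 (intervocalic voicing): /f/ is a voiceless obstruent between vowels /o/ and /o/, so it voices to [v]. /dofoduudiirkofg/ → dovoduudiirkofg.
Rule 3 (pre-rhotic lowering): /i/ is a high vowel immediately before /r/, so it lowers to [e]. /dovoduudiirkofg/ → dovoduudierkofg.
Rule 4 (regressive voicing assimilation): /f/ precedes the voiced obstruent /g/, so it voices to [v] by assimilation. /dovoduudierkofg/ → dovoduudierkovg.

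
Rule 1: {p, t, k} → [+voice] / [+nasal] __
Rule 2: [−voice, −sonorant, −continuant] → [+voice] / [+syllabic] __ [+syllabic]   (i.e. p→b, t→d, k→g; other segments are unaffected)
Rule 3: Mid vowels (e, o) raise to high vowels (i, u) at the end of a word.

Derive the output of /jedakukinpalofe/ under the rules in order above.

Rule 1 (post-nasal voicing): /p/ is a voiceless stop immediately after the nasal /n/, so it voices to [b]. /jedakukinpalofe/ → jedakukinbalofe.
Rule 2 (intervocalic voicing): /k/ is a voiceless stop between vowels /a/ and /u/, so it voices to [g]. /k/ is a voiceless stop between vowels /u/ and /i/, so it voices to [g]. /jedakukinbalofe/ → jedaguginbalofe.
Rule 3 (final vowel raising): /e/ is a mid vowel in word-final position, so it raises to [i]. /jedaguginbalofe/ → jedaguginbalofi.

jedaguginbalofi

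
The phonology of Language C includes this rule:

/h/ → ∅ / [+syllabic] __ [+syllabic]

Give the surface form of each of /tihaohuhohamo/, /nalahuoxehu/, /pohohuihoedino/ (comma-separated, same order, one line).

/tihaohuhohamo/: /h/ occurs between vowels /i/ and /a/, so it deletes. /h/ occurs between vowels /o/ and /u/, so it deletes. /h/ occurs between vowels /u/ and /o/, so it deletes. /h/ occurs between vowels /o/ and /a/, so it deletes. → [tiaouoamo].
/nalahuoxehu/: /h/ occurs between vowels /a/ and /u/, so it deletes. /h/ occurs between vowels /e/ and /u/, so it deletes. → [nalauoxeu].
/pohohuihoedino/: /h/ occurs between vowels /o/ and /o/, so it deletes. /h/ occurs between vowels /o/ and /u/, so it deletes. /h/ occurs between vowels /i/ and /o/, so it deletes. → [poouioedino].

tiaouoamo, nalauoxeu, poouioedino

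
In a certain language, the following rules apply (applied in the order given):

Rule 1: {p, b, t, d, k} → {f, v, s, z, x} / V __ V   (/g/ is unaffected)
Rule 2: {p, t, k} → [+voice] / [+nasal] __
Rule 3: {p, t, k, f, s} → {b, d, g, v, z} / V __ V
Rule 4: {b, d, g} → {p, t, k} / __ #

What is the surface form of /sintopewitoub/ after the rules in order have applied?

sindovewizoup

Rule 1 (intervocalic spirantization): /p/ is a stop between vowels /o/ and /e/, so it spirantizes to the fricative [f]. /t/ is a stop between vowels /i/ and /o/, so it spirantizes to the fricative [s]. /sintopewitoub/ → sintofewisoub.
Rule 2 (post-nasal voicing): /t/ is a voiceless stop immediately after the nasal /n/, so it voices to [d]. /sintofewisoub/ → sindofewisoub.
Rule 3 (intervocalic voicing): /f/ is a voiceless obstruent between vowels /o/ and /e/, so it voices to [v]. /s/ is a voiceless obstruent between vowels /i/ and /o/, so it voices to [z]. /sindofewisoub/ → sindovewizoub.
Rule 4 (final devoicing): /b/ is a voiced stop in word-final position, so it devoices to [p]. /sindovewizoub/ → sindovewizoup.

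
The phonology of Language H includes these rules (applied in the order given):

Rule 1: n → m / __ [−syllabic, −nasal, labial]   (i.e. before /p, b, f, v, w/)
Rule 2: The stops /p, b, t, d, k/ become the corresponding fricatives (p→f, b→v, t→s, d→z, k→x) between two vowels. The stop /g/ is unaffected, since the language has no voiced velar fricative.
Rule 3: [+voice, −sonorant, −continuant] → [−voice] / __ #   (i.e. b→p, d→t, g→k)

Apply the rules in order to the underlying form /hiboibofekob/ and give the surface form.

hivoivofexop

Rule 1 (nasal place assimilation): no segment meets the environment; /hiboibofekob/ is unchanged.
Rule 2 (intervocalic spirantization): /b/ is a stop between vowels /i/ and /o/, so it spirantizes to the fricative [v]. /b/ is a stop between vowels /i/ and /o/, so it spirantizes to the fricative [v]. /k/ is a stop between vowels /e/ and /o/, so it spirantizes to the fricative [x]. /hiboibofekob/ → hivoivofexob.
Rule 3 (final devoicing): /b/ is a voiced stop in word-final position, so it devoices to [p]. /hivoivofexob/ → hivoivofexop.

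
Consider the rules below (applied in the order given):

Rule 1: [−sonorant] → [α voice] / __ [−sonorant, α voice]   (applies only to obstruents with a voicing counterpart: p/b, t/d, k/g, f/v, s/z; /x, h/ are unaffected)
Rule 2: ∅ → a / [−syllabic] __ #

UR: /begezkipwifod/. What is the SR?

begeskipwifoda

Rule 1 (regressive voicing assimilation): /z/ precedes the voiceless obstruent /k/, so it devoices to [s] by assimilation. /begezkipwifod/ → begeskipwifod.
Rule 2 (final a-epenthesis): the form ends in the consonant /d/, so [a] is inserted word-finally. /begeskipwifod/ → begeskipwifoda.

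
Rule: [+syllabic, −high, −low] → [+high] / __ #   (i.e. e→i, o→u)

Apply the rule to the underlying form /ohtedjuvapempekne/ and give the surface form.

/e/ is a mid vowel in word-final position, so it raises to [i].
The other instances of /o/, /e/ do not occur in the required environment and remain unchanged.
Surface form: [ohtedjuvapempekni].

ohtedjuvapempekni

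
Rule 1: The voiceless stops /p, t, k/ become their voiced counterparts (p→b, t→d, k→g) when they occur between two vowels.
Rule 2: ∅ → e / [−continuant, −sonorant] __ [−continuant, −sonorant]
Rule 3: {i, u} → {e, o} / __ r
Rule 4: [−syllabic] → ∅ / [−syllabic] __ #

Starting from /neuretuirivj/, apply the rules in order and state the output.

Rule 1 (intervocalic voicing): /t/ is a voiceless stop between vowels /e/ and /u/, so it voices to [d]. /neuretuirivj/ → neureduirivj.
Rule 2 (stop-cluster e-epenthesis): no segment meets the environment; /neureduirivj/ is unchanged.
Rule 3 (pre-rhotic lowering): /u/ is a high vowel immediately before /r/, so it lowers to [o]. /i/ is a high vowel immediately before /r/, so it lowers to [e]. /neureduirivj/ → neoreduerivj.
Rule 4 (final cluster simplification): /j/ is the second consonant of a word-final cluster /vj/, so it deletes. /neoreduerivj/ → neoredueriv.

neoredueriv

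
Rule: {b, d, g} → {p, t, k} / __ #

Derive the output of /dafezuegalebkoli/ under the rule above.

No segment of /dafezuegalebkoli/ meets the structural description of the rule, so the form surfaces unchanged.

dafezuegalebkoli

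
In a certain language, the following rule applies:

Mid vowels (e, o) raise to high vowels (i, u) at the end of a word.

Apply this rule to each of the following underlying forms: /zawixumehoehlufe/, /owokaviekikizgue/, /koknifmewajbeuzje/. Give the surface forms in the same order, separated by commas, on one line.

zawixumehoehlufi, owokaviekikizgui, koknifmewajbeuzji

/zawixumehoehlufe/: /e/ is a mid vowel in word-final position, so it raises to [i]. → [zawixumehoehlufi].
/owokaviekikizgue/: /e/ is a mid vowel in word-final position, so it raises to [i]. → [owokaviekikizgui].
/koknifmewajbeuzje/: /e/ is a mid vowel in word-final position, so it raises to [i]. → [koknifmewajbeuzji].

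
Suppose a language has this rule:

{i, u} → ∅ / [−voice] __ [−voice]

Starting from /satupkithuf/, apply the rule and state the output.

satpkthf

/u/ is a high vowel flanked by voiceless consonants /t/ and /p/, so it deletes.
/i/ is a high vowel flanked by voiceless consonants /k/ and /t/, so it deletes.
/u/ is a high vowel flanked by voiceless consonants /h/ and /f/, so it deletes.
Surface form: [satpkthf].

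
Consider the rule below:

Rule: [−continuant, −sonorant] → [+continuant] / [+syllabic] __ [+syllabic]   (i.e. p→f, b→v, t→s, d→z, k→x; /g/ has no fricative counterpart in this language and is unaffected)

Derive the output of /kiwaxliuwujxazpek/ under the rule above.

kiwaxliuwujxazpek

No segment of /kiwaxliuwujxazpek/ meets the structural description of the rule, so the form surfaces unchanged.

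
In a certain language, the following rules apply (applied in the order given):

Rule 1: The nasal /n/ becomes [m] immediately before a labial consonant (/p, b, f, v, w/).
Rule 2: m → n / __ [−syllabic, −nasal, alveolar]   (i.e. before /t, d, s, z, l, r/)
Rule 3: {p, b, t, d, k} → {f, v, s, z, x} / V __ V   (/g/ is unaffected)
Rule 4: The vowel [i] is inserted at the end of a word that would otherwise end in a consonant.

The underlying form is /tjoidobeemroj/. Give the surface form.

Rule 1 (nasal place assimilation): no segment meets the environment; /tjoidobeemroj/ is unchanged.
Rule 2 (nasal place assimilation): /m/ precedes the alveolar consonant /r/, so it assimilates in place to [n]. /tjoidobeemroj/ → tjoidobeenroj.
Rule 3 (intervocalic spirantization): /d/ is a stop between vowels /i/ and /o/, so it spirantizes to the fricative [z]. /b/ is a stop between vowels /o/ and /e/, so it spirantizes to the fricative [v]. /tjoidobeenroj/ → tjoizoveenroj.
Rule 4 (final i-epenthesis): the form ends in the consonant /j/, so [i] is inserted word-finally. /tjoizoveenroj/ → tjoizoveenroji.

tjoizoveenroji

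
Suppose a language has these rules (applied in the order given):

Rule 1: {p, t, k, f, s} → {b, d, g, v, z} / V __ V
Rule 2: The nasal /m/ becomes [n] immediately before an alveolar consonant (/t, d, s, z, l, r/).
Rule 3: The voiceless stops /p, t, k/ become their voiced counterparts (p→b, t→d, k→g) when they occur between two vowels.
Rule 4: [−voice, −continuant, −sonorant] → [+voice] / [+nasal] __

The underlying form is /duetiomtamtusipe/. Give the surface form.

duediondanduzibe

Rule 1 (intervocalic voicing): /t/ is a voiceless obstruent between vowels /e/ and /i/, so it voices to [d]. /s/ is a voiceless obstruent between vowels /u/ and /i/, so it voices to [z]. /p/ is a voiceless obstruent between vowels /i/ and /e/, so it voices to [b]. /duetiomtamtusipe/ → duediomtamtuzibe.
Rule 2 (nasal place assimilation): /m/ precedes the alveolar consonant /t/, so it assimilates in place to [n]. /m/ precedes the alveolar consonant /t/, so it assimilates in place to [n]. /duediomtamtuzibe/ → duediontantuzibe.
Rule 3 (intervocalic voicing): no segment meets the environment; /duediontantuzibe/ is unchanged.
Rule 4 (post-nasal voicing): /t/ is a voiceless stop immediately after the nasal /n/, so it voices to [d]. /t/ is a voiceless stop immediately after the nasal /n/, so it voices to [d]. /duediontantuzibe/ → duediondanduzibe.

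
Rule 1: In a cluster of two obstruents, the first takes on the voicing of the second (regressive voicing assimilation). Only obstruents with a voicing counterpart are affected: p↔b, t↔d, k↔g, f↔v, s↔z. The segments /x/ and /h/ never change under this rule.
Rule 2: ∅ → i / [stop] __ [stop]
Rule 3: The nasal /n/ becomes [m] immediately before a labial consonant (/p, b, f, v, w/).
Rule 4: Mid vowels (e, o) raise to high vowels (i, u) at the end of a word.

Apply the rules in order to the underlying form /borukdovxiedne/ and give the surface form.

borugidofxiedni

Rule 1 (regressive voicing assimilation): /k/ precedes the voiced obstruent /d/, so it voices to [g] by assimilation. /v/ precedes the voiceless obstruent /x/, so it devoices to [f] by assimilation. /borukdovxiedne/ → borugdofxiedne.
Rule 2 (stop-cluster i-epenthesis): /g/ and /d/ form a stop–stop cluster, so [i] is inserted between them. /borugdofxiedne/ → borugidofxiedne.
Rule 3 (nasal place assimilation): no segment meets the environment; /borugidofxiedne/ is unchanged.
Rule 4 (final vowel raising): /e/ is a mid vowel in word-final position, so it raises to [i]. /borugidofxiedne/ → borugidofxiedni.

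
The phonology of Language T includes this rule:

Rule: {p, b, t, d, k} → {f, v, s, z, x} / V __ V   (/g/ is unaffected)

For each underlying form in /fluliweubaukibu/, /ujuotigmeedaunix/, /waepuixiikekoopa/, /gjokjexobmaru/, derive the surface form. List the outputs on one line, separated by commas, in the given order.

/fluliweubaukibu/: /b/ is a stop between vowels /u/ and /a/, so it spirantizes to the fricative [v]. /k/ is a stop between vowels /u/ and /i/, so it spirantizes to the fricative [x]. /b/ is a stop between vowels /i/ and /u/, so it spirantizes to the fricative [v]. → [fluliweuvauxivu].
/ujuotigmeedaunix/: /t/ is a stop between vowels /o/ and /i/, so it spirantizes to the fricative [s]. /d/ is a stop between vowels /e/ and /a/, so it spirantizes to the fricative [z]. → [ujuosigmeezaunix].
/waepuixiikekoopa/: /p/ is a stop between vowels /e/ and /u/, so it spirantizes to the fricative [f]. /k/ is a stop between vowels /i/ and /e/, so it spirantizes to the fricative [x]. /k/ is a stop between vowels /e/ and /o/, so it spirantizes to the fricative [x]. /p/ is a stop between vowels /o/ and /a/, so it spirantizes to the fricative [f]. → [waefuixiixexoofa].
/gjokjexobmaru/: the rule's environment is not met; surfaces unchanged as [gjokjexobmaru].

fluliweuvauxivu, ujuosigmeezaunix, waefuixiixexoofa, gjokjexobmaru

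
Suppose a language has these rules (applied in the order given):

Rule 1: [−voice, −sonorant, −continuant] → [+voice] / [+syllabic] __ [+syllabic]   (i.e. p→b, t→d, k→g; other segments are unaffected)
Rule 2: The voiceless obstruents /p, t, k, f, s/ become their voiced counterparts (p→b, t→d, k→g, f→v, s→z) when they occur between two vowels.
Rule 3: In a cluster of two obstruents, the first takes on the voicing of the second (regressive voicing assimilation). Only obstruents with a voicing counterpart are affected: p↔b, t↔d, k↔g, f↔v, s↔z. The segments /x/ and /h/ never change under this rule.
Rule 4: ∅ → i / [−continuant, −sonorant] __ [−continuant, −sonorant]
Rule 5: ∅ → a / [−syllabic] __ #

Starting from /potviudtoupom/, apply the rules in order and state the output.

Rule 1 (intervocalic voicing): /p/ is a voiceless stop between vowels /u/ and /o/, so it voices to [b]. /potviudtoupom/ → potviudtoubom.
Rule 2 (intervocalic voicing): no segment meets the environment; /potviudtoubom/ is unchanged.
Rule 3 (regressive voicing assimilation): /t/ precedes the voiced obstruent /v/, so it voices to [d] by assimilation. /d/ precedes the voiceless obstruent /t/, so it devoices to [t] by assimilation. /potviudtoubom/ → podviuttoubom.
Rule 4 (stop-cluster i-epenthesis): /t/ and /t/ form a stop–stop cluster, so [i] is inserted between them. /podviuttoubom/ → podviutitoubom.
Rule 5 (final a-epenthesis): the form ends in the consonant /m/, so [a] is inserted word-finally. /podviutitoubom/ → podviutitouboma.

podviutitouboma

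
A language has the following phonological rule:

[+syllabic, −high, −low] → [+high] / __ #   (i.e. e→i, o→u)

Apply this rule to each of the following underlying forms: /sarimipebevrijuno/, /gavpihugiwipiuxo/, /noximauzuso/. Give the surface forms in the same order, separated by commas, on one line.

sarimipebevrijunu, gavpihugiwipiuxu, noximauzusu

/sarimipebevrijuno/: /o/ is a mid vowel in word-final position, so it raises to [u]. → [sarimipebevrijunu].
/gavpihugiwipiuxo/: /o/ is a mid vowel in word-final position, so it raises to [u]. → [gavpihugiwipiuxu].
/noximauzuso/: /o/ is a mid vowel in word-final position, so it raises to [u]. → [noximauzusu].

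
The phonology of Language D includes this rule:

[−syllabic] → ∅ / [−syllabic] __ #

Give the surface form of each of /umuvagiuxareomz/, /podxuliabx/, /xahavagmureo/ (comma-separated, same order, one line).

umuvagiuxareom, podxuliab, xahavagmureo

/umuvagiuxareomz/: /z/ is the second consonant of a word-final cluster /mz/, so it deletes. → [umuvagiuxareom].
/podxuliabx/: /x/ is the second consonant of a word-final cluster /bx/, so it deletes. → [podxuliab].
/xahavagmureo/: the rule's environment is not met; surfaces unchanged as [xahavagmureo].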